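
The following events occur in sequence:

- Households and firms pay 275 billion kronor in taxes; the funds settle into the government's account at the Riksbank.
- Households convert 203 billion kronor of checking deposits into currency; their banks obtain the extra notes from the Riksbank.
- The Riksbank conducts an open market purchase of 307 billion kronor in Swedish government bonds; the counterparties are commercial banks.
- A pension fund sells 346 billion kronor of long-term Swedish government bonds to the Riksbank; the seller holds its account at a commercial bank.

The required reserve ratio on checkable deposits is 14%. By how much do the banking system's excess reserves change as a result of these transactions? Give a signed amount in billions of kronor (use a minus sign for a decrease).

+193.48 billion

Government account inflow 275 billion kronor: reserves −275B, deposits −275B.
Currency withdrawal 203 billion kronor: reserves −203B, deposits −203B.
OMO purchase (from banks) 307 billion kronor: reserves +307B, deposits 0.
Asset purchase (from non-banks) 346 billion kronor: reserves +346B, deposits +346B.
Totals: Δreserves = +175B, Δdeposits = −132B.
Δrequired reserves = 14% × −132B = −18.48B.
Δexcess reserves = Δreserves − Δrequired = +175B − (−18.48B) = +193.48 billion.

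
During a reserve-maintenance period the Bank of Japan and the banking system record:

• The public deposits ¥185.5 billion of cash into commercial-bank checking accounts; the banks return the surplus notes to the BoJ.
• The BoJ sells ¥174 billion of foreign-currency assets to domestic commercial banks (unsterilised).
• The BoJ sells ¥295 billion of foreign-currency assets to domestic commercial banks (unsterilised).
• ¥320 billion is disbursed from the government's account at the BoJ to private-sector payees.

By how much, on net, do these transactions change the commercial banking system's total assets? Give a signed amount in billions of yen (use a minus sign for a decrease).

+¥505.5 billion

Currency deposit ¥185.5 billion: bank balance sheets expand → +¥185.5B.
FX sale ¥174 billion: just an asset swap on bank balance sheets → 0.
FX sale ¥295 billion: just an asset swap on bank balance sheets → 0.
Government spending ¥320 billion: bank balance sheets expand → +¥320B.
Net: 185.5 + 0 + 0 + 320 = +¥505.5 billion.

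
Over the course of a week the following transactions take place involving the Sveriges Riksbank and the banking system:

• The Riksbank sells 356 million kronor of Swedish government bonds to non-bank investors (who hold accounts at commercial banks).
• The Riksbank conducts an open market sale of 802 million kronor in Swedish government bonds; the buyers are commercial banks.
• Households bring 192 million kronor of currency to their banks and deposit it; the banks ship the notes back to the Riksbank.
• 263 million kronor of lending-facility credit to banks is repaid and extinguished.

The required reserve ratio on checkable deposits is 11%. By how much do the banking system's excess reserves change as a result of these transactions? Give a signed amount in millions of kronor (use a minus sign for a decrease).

-1210.96 million

Asset sale (to non-banks) 356 million kronor: reserves −356M, deposits −356M.
OMO sale (to banks) 802 million kronor: reserves −802M, deposits 0.
Currency deposit 192 million kronor: reserves +192M, deposits +192M.
Discount-window repayment 263 million kronor: reserves −263M, deposits 0.
Totals: Δreserves = −1229M, Δdeposits = −164M.
Δrequired reserves = 11% × −164M = −18.04M.
Δexcess reserves = Δreserves − Δrequired = −1229M − (−18.04M) = -1210.96 million.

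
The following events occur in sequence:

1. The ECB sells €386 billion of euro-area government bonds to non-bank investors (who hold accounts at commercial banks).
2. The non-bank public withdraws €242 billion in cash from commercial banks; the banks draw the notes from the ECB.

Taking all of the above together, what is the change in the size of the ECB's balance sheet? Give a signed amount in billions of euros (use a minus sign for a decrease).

ECB balance sheet:
  Assets:      Securities −€386B
  Liabilities: Bank reserves −€628B, Currency in circulation +€242B
Commercial banking system:
  Assets:      Reserves at CB −€628B
  Liabilities: Checkable deposits −€628B
Change in total ECB assets = -€386 billion.

-€386 billion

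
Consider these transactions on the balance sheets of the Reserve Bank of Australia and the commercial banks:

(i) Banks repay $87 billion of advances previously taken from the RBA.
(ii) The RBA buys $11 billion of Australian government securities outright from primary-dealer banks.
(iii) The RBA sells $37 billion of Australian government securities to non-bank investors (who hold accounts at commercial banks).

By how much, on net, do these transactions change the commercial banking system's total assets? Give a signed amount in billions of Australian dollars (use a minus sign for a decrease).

Discount-window repayment $87 billion: bank balance sheets shrink → −$87B.
OMO purchase (from banks) $11 billion: just an asset swap on bank balance sheets → 0.
Asset sale (to non-banks) $37 billion: bank balance sheets shrink → −$37B.
Net: −87 + 0 − 37 = -$124 billion.

-$124 billion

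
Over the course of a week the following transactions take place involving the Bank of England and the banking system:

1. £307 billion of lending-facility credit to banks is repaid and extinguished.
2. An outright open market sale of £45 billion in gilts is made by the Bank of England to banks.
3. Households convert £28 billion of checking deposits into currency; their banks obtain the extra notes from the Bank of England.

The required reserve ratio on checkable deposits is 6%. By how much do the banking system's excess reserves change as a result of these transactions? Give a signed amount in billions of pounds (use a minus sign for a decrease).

-£378.32 billion

Discount-window repayment £307 billion: reserves −£307B, deposits 0.
OMO sale (to banks) £45 billion: reserves −£45B, deposits 0.
Currency withdrawal £28 billion: reserves −£28B, deposits −£28B.
Totals: Δreserves = −£380B, Δdeposits = −£28B.
Δrequired reserves = 6% × −£28B = −£1.68B.
Δexcess reserves = Δreserves − Δrequired = −£380B − (−£1.68B) = -£378.32 billion.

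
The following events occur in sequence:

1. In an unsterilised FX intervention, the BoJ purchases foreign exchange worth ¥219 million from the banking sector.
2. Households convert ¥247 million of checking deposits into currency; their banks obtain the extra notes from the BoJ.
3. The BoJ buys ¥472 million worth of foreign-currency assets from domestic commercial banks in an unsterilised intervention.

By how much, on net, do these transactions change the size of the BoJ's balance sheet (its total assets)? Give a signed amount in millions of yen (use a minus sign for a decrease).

BoJ balance sheet:
  Assets:      Foreign assets +¥691M
  Liabilities: Bank reserves +¥444M, Currency in circulation +¥247M
Commercial banking system:
  Assets:      Reserves at CB +¥444M, Foreign assets −¥691M
  Liabilities: Checkable deposits −¥247M
Change in total BoJ assets = +¥691 million.

+¥691 million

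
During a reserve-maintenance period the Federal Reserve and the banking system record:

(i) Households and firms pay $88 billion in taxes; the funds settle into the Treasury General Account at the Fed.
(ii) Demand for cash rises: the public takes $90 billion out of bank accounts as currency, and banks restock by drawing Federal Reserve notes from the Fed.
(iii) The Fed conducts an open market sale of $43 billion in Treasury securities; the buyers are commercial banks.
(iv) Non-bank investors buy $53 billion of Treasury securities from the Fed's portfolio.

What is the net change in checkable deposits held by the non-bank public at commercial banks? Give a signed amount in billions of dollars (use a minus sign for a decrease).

-$231 billion

Government account inflow $88 billion: non-bank counterparties' bank balances fall → −$88B.
Currency withdrawal $90 billion: non-bank counterparties' bank balances fall → −$90B.
OMO sale (to banks) $43 billion: the counterparty is a bank, so public deposits are unchanged → 0.
Asset sale (to non-banks) $53 billion: non-bank counterparties' bank balances fall → −$53B.
Net: −88 − 90 + 0 − 53 = -$231 billion.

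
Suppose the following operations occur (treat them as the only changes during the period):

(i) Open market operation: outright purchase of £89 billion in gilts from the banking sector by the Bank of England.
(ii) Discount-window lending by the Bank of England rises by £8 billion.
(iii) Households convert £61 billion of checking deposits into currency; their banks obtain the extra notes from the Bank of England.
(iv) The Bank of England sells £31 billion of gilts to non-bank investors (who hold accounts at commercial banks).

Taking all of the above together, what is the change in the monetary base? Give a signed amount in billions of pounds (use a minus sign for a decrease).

OMO purchase (from banks) £89 billion: Bank of England balance sheet expands → +£89B.
Discount-window loan £8 billion: Bank of England balance sheet expands → +£8B.
Currency withdrawal £61 billion: just a shift between currency and reserves — both are base money → 0.
Asset sale (to non-banks) £31 billion: Bank of England balance sheet contracts → −£31B.
Net: 89 + 8 + 0 − 31 = +£66 billion.

+£66 billion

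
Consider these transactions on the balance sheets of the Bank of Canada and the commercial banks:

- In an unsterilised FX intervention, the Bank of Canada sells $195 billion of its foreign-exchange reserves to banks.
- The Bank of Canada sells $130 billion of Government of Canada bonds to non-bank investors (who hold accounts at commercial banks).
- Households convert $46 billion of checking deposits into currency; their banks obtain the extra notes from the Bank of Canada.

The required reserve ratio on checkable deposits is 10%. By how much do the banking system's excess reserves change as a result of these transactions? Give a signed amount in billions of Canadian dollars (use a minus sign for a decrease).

FX sale $195 billion: reserves −$195B, deposits 0.
Asset sale (to non-banks) $130 billion: reserves −$130B, deposits −$130B.
Currency withdrawal $46 billion: reserves −$46B, deposits −$46B.
Totals: Δreserves = −$371B, Δdeposits = −$176B.
Δrequired reserves = 10% × −$176B = −$17.6B.
Δexcess reserves = Δreserves − Δrequired = −$371B − (−$17.6B) = -$353.4 billion.

-$353.4 billion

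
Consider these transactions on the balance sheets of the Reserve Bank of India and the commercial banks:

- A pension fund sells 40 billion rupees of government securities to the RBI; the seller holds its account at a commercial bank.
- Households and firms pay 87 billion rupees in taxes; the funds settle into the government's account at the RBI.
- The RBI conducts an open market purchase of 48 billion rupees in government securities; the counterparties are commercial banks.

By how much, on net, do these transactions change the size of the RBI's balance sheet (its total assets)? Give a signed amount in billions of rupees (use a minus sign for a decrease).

+88 billion

RBI balance sheet:
  Assets:      Securities +88B
  Liabilities: Bank reserves +1B, Government deposits +87B
Change in total RBI assets = +88 billion.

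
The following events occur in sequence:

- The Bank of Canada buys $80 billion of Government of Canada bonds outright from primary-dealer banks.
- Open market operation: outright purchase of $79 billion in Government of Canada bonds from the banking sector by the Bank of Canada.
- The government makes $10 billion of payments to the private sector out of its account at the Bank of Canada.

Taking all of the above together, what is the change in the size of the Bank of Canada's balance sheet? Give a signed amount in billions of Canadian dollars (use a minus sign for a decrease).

OMO purchase (from banks) $80 billion: a Bank of Canada asset is acquired → +$80B.
OMO purchase (from banks) $79 billion: a Bank of Canada asset is acquired → +$79B.
Government spending $10 billion: only the composition of liabilities changes → 0.
Net: 80 + 79 + 0 = +$159 billion.

+$159 billion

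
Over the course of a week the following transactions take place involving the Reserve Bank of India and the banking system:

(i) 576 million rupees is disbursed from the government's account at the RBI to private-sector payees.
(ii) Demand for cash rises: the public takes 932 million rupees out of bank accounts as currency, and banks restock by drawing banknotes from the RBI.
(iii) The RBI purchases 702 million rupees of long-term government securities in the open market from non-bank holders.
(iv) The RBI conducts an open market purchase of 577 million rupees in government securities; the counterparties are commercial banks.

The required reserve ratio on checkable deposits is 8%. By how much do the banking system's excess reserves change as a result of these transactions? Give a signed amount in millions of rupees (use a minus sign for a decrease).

+895.32 million

Government spending 576 million rupees: reserves +576M, deposits +576M.
Currency withdrawal 932 million rupees: reserves −932M, deposits −932M.
Asset purchase (from non-banks) 702 million rupees: reserves +702M, deposits +702M.
OMO purchase (from banks) 577 million rupees: reserves +577M, deposits 0.
Totals: Δreserves = +923M, Δdeposits = +346M.
Δrequired reserves = 8% × +346M = +27.68M.
Δexcess reserves = Δreserves − Δrequired = +923M − (+27.68M) = +895.32 million.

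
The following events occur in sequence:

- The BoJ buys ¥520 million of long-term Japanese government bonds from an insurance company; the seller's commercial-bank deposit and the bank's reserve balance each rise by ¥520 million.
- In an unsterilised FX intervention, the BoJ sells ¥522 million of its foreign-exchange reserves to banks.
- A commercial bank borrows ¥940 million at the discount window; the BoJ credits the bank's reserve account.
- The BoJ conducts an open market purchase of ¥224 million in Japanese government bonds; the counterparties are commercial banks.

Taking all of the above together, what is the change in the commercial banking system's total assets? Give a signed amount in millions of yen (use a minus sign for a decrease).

Asset purchase (from non-banks) ¥520 million: bank balance sheets expand → +¥520M.
FX sale ¥522 million: just an asset swap on bank balance sheets → 0.
Discount-window loan ¥940 million: bank balance sheets expand → +¥940M.
OMO purchase (from banks) ¥224 million: just an asset swap on bank balance sheets → 0.
Net: 520 + 0 + 940 + 0 = +¥1460 million.

+¥1460 million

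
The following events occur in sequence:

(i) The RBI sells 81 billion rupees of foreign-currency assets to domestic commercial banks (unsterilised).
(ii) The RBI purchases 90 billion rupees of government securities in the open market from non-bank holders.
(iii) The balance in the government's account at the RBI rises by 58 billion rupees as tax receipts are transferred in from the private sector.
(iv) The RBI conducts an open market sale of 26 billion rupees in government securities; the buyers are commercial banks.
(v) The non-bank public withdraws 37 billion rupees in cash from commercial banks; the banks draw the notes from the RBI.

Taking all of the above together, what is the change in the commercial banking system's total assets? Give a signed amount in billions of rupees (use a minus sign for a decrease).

-5 billion

FX sale 81 billion rupees: just an asset swap on bank balance sheets → 0.
Asset purchase (from non-banks) 90 billion rupees: bank balance sheets expand → +90B.
Government account inflow 58 billion rupees: bank balance sheets shrink → −58B.
OMO sale (to banks) 26 billion rupees: just an asset swap on bank balance sheets → 0.
Currency withdrawal 37 billion rupees: bank balance sheets shrink → −37B.
Net: 0 + 90 − 58 + 0 − 37 = -5 billion.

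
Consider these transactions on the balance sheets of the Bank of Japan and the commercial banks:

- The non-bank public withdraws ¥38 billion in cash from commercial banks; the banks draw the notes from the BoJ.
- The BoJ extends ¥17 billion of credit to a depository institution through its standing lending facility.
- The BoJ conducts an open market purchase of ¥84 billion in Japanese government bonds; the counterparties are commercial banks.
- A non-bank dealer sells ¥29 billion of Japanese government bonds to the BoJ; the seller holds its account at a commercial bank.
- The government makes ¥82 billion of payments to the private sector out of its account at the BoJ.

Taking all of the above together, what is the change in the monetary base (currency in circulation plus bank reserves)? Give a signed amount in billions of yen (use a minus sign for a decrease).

Currency withdrawal ¥38 billion: just a shift between currency and reserves — both are base money → 0.
Discount-window loan ¥17 billion: BoJ balance sheet expands → +¥17B.
OMO purchase (from banks) ¥84 billion: BoJ balance sheet expands → +¥84B.
Asset purchase (from non-banks) ¥29 billion: BoJ balance sheet expands → +¥29B.
Government spending ¥82 billion: a non-base liability converts back to reserves → +¥82B.
Net: 0 + 17 + 84 + 29 + 82 = +¥212 billion.

+¥212 billion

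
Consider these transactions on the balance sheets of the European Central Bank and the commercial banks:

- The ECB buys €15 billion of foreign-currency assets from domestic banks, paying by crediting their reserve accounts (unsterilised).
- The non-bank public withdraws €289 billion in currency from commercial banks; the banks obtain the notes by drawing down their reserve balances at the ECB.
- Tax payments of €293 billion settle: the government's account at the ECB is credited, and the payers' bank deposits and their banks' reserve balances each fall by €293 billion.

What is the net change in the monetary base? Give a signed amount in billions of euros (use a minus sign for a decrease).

ECB balance sheet:
  Assets:      Foreign assets +€15B
  Liabilities: Bank reserves −€567B, Currency in circulation +€289B, Government deposits +€293B
Monetary base = currency + reserves: +€289B + (−€567B) = -€278 billion.

-€278 billion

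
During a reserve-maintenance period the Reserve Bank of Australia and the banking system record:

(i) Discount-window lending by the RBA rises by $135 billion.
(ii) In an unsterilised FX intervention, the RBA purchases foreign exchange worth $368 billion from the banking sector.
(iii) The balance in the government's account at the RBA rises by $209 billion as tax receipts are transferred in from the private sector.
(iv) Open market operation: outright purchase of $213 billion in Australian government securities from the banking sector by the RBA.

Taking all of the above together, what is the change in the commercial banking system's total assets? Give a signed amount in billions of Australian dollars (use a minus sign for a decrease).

Discount-window loan $135 billion: bank balance sheets expand → +$135B.
FX purchase $368 billion: just an asset swap on bank balance sheets → 0.
Government account inflow $209 billion: bank balance sheets shrink → −$209B.
OMO purchase (from banks) $213 billion: just an asset swap on bank balance sheets → 0.
Net: 135 + 0 − 209 + 0 = -$74 billion.

-$74 billion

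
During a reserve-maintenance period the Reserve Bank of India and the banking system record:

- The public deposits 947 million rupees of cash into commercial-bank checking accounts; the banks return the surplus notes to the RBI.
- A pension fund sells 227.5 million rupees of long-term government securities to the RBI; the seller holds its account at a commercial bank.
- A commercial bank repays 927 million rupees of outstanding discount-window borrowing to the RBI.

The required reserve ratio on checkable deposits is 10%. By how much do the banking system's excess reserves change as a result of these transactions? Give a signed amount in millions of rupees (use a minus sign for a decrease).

Currency deposit 947 million rupees: reserves +947M, deposits +947M.
Asset purchase (from non-banks) 227.5 million rupees: reserves +227.5M, deposits +227.5M.
Discount-window repayment 927 million rupees: reserves −927M, deposits 0.
Totals: Δreserves = +247.5M, Δdeposits = +1174.5M.
Δrequired reserves = 10% × +1174.5M = +117.45M.
Δexcess reserves = Δreserves − Δrequired = +247.5M − (+117.45M) = +130.05 million.

+130.05 million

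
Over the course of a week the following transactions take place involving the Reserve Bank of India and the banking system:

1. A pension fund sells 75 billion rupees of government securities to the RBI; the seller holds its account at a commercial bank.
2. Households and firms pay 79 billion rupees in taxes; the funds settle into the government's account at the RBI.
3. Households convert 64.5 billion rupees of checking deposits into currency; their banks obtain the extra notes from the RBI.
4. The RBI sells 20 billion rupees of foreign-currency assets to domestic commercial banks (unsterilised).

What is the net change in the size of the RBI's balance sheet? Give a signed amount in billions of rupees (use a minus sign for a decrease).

Asset purchase (from non-banks) 75 billion rupees: an RBI asset is acquired → +75B.
Government account inflow 79 billion rupees: only the composition of liabilities changes → 0.
Currency withdrawal 64.5 billion rupees: only the composition of liabilities changes → 0.
FX sale 20 billion rupees: an RBI asset is shed → −20B.
Net: 75 + 0 + 0 − 20 = +55 billion.

+55 billion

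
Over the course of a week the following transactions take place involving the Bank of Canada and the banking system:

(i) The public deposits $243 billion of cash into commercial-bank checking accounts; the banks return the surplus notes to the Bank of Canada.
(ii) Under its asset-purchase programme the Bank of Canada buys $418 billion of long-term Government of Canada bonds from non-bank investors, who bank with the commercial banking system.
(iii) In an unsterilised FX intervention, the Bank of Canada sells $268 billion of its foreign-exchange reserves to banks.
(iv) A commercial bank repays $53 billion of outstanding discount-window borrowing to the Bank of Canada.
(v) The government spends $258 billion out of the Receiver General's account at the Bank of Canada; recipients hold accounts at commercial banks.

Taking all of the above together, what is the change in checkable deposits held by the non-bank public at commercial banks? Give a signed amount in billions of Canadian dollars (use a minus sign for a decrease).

+$919 billion

Bank of Canada balance sheet:
  Assets:      Securities +$418B, Loans to banks −$53B, Foreign assets −$268B
  Liabilities: Bank reserves +$598B, Currency in circulation −$243B, Government deposits −$258B
Commercial banking system:
  Assets:      Reserves at CB +$598B, Foreign assets +$268B
  Liabilities: Checkable deposits +$919B, Borrowings from CB −$53B
So the change in checkable deposits held by the non-bank public at commercial banks is +$919 billion.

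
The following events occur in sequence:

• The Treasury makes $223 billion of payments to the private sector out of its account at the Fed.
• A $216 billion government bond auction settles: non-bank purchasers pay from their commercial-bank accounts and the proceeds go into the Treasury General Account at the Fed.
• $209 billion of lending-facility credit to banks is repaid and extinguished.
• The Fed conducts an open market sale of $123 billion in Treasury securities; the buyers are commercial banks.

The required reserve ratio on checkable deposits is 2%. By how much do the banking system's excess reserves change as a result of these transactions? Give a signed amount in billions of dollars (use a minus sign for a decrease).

Government spending $223 billion: reserves +$223B, deposits +$223B.
Government account inflow $216 billion: reserves −$216B, deposits −$216B.
Discount-window repayment $209 billion: reserves −$209B, deposits 0.
OMO sale (to banks) $123 billion: reserves −$123B, deposits 0.
Totals: Δreserves = −$325B, Δdeposits = +$7B.
Δrequired reserves = 2% × +$7B = +$0.14B.
Δexcess reserves = Δreserves − Δrequired = −$325B − (+$0.14B) = -$325.14 billion.

-$325.14 billion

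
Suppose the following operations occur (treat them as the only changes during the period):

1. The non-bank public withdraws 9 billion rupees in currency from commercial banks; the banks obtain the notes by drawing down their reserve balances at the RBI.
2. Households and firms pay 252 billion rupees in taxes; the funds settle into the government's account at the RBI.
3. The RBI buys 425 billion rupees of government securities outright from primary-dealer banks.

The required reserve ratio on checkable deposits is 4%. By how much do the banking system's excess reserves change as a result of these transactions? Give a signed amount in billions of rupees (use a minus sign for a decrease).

Currency withdrawal 9 billion rupees: reserves −9B, deposits −9B.
Government account inflow 252 billion rupees: reserves −252B, deposits −252B.
OMO purchase (from banks) 425 billion rupees: reserves +425B, deposits 0.
Totals: Δreserves = +164B, Δdeposits = −261B.
Δrequired reserves = 4% × −261B = −10.44B.
Δexcess reserves = Δreserves − Δrequired = +164B − (−10.44B) = +174.44 billion.

+174.44 billion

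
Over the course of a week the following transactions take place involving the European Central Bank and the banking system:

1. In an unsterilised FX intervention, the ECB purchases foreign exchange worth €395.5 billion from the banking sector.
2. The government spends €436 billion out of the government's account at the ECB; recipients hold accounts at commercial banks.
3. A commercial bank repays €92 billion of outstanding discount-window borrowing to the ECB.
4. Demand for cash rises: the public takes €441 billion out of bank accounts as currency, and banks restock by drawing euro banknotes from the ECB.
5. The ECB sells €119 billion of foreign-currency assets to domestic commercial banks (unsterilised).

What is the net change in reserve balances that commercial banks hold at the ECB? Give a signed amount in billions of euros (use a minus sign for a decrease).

+€179.5 billion

FX purchase €395.5 billion: the ECB pays by crediting reserve accounts → +€395.5B.
Government spending €436 billion: government payments flow into bank reserve accounts → +€436B.
Discount-window repayment €92 billion: repayment is debited from reserves → −€92B.
Currency withdrawal €441 billion: banks swap reserves for currency → −€441B.
FX sale €119 billion: the buying banks pay out of their reserve balances → −€119B.
Net: 395.5 + 436 − 92 − 441 − 119 = +€179.5 billion.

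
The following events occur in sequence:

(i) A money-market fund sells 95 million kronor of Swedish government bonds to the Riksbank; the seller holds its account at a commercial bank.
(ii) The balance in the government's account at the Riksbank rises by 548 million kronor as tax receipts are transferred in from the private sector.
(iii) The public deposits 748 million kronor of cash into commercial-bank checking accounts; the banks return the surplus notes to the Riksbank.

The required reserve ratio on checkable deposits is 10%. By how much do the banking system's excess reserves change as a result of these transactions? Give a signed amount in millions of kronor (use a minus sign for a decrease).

+265.5 million

Asset purchase (from non-banks) 95 million kronor: reserves +95M, deposits +95M.
Government account inflow 548 million kronor: reserves −548M, deposits −548M.
Currency deposit 748 million kronor: reserves +748M, deposits +748M.
Totals: Δreserves = +295M, Δdeposits = +295M.
Δrequired reserves = 10% × +295M = +29.5M.
Δexcess reserves = Δreserves − Δrequired = +295M − (+29.5M) = +265.5 million.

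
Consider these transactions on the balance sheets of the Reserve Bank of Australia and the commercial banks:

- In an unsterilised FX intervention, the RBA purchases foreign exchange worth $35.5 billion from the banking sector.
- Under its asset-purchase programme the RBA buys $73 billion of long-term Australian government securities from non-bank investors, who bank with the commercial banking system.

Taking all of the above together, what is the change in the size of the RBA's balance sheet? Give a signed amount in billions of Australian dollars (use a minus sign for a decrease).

FX purchase $35.5 billion: an RBA asset is acquired → +$35.5B.
Asset purchase (from non-banks) $73 billion: an RBA asset is acquired → +$73B.
Net: 35.5 + 73 = +$108.5 billion.

+$108.5 billion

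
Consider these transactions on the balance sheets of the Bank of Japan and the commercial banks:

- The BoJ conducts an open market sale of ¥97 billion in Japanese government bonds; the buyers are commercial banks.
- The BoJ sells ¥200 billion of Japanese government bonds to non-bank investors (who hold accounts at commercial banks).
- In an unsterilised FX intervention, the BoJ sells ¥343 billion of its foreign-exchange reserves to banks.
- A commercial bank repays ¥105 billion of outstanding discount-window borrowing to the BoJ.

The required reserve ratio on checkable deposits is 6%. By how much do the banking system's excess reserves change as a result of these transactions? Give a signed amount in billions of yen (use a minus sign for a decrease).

OMO sale (to banks) ¥97 billion: reserves −¥97B, deposits 0.
Asset sale (to non-banks) ¥200 billion: reserves −¥200B, deposits −¥200B.
FX sale ¥343 billion: reserves −¥343B, deposits 0.
Discount-window repayment ¥105 billion: reserves −¥105B, deposits 0.
Totals: Δreserves = −¥745B, Δdeposits = −¥200B.
Δrequired reserves = 6% × −¥200B = −¥12B.
Δexcess reserves = Δreserves − Δrequired = −¥745B − (−¥12B) = -¥733 billion.

-¥733 billion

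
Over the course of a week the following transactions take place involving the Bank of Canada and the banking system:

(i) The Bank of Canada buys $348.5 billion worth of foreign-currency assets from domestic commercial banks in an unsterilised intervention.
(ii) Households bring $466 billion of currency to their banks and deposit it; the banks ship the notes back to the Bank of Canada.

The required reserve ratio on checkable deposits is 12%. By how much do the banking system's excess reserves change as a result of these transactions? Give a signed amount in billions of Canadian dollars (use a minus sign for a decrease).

FX purchase $348.5 billion: reserves +$348.5B, deposits 0.
Currency deposit $466 billion: reserves +$466B, deposits +$466B.
Totals: Δreserves = +$814.5B, Δdeposits = +$466B.
Δrequired reserves = 12% × +$466B = +$55.92B.
Δexcess reserves = Δreserves − Δrequired = +$814.5B − (+$55.92B) = +$758.58 billion.

+$758.58 billion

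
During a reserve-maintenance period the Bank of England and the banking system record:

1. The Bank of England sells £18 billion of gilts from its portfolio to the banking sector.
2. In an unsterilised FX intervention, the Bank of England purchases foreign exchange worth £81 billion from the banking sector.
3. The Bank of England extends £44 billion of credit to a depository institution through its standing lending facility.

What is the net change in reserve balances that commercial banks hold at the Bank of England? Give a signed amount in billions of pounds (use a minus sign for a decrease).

Bank of England balance sheet:
  Assets:      Securities −£18B, Loans to banks +£44B, Foreign assets +£81B
  Liabilities: Bank reserves +£107B
So the change in reserve balances that commercial banks hold at the Bank of England is +£107 billion.

+£107 billion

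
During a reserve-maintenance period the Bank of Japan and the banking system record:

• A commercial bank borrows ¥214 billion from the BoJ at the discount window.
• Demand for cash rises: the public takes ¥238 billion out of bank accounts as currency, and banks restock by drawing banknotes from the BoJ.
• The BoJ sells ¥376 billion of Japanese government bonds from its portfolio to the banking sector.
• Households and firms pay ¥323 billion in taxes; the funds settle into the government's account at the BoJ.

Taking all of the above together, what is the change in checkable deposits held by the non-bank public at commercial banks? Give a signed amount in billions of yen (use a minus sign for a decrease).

-¥561 billion

BoJ balance sheet:
  Assets:      Securities −¥376B, Loans to banks +¥214B
  Liabilities: Bank reserves −¥723B, Currency in circulation +¥238B, Government deposits +¥323B
Commercial banking system:
  Assets:      Reserves at CB −¥723B, Securities +¥376B
  Liabilities: Checkable deposits −¥561B, Borrowings from CB +¥214B
So the change in checkable deposits held by the non-bank public at commercial banks is -¥561 billion.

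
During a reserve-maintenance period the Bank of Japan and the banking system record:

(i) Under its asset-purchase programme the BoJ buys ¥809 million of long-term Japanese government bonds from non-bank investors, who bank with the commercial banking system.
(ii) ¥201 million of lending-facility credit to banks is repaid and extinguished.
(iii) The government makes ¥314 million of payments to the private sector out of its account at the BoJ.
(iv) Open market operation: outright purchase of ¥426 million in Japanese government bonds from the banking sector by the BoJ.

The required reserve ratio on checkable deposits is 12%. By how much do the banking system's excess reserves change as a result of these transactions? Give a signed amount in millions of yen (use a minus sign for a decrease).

+¥1213.24 million

Asset purchase (from non-banks) ¥809 million: reserves +¥809M, deposits +¥809M.
Discount-window repayment ¥201 million: reserves −¥201M, deposits 0.
Government spending ¥314 million: reserves +¥314M, deposits +¥314M.
OMO purchase (from banks) ¥426 million: reserves +¥426M, deposits 0.
Totals: Δreserves = +¥1348M, Δdeposits = +¥1123M.
Δrequired reserves = 12% × +¥1123M = +¥134.76M.
Δexcess reserves = Δreserves − Δrequired = +¥1348M − (+¥134.76M) = +¥1213.24 million.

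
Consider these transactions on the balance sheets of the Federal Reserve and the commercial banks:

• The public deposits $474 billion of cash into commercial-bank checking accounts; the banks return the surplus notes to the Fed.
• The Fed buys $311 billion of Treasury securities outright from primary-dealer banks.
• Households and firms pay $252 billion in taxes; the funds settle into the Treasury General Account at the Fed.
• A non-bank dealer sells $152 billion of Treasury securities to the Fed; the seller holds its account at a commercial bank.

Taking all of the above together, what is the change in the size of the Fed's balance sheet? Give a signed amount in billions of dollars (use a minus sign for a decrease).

Currency deposit $474 billion: only the composition of liabilities changes → 0.
OMO purchase (from banks) $311 billion: a Fed asset is acquired → +$311B.
Government account inflow $252 billion: only the composition of liabilities changes → 0.
Asset purchase (from non-banks) $152 billion: a Fed asset is acquired → +$152B.
Net: 0 + 311 + 0 + 152 = +$463 billion.

+$463 billion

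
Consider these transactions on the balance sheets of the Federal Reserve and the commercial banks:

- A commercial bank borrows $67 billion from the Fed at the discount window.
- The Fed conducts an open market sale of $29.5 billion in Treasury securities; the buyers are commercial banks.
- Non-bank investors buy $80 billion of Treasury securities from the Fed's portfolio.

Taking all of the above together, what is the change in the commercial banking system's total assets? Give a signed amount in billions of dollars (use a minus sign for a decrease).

Discount-window loan $67 billion: bank balance sheets expand → +$67B.
OMO sale (to banks) $29.5 billion: just an asset swap on bank balance sheets → 0.
Asset sale (to non-banks) $80 billion: bank balance sheets shrink → −$80B.
Net: 67 + 0 − 80 = -$13 billion.

-$13 billion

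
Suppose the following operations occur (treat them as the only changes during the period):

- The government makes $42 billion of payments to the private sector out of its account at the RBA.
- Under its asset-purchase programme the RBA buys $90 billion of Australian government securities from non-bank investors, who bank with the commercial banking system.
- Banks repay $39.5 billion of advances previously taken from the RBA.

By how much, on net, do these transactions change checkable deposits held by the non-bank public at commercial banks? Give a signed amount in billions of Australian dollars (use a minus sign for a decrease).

+$132 billion

RBA balance sheet:
  Assets:      Securities +$90B, Loans to banks −$39.5B
  Liabilities: Bank reserves +$92.5B, Government deposits −$42B
Commercial banking system:
  Assets:      Reserves at CB +$92.5B
  Liabilities: Checkable deposits +$132B, Borrowings from CB −$39.5B
So the change in checkable deposits held by the non-bank public at commercial banks is +$132 billion.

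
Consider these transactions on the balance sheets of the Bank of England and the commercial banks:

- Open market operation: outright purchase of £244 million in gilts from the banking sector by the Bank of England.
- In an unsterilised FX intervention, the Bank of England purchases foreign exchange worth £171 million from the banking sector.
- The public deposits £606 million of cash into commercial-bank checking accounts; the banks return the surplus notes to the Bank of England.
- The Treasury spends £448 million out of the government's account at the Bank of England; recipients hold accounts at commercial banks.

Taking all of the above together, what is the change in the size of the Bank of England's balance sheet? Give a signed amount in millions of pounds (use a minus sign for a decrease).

Bank of England balance sheet:
  Assets:      Securities +£244M, Foreign assets +£171M
  Liabilities: Bank reserves +£1469M, Currency in circulation −£606M, Government deposits −£448M
Change in total Bank of England assets = +£415 million.

+£415 million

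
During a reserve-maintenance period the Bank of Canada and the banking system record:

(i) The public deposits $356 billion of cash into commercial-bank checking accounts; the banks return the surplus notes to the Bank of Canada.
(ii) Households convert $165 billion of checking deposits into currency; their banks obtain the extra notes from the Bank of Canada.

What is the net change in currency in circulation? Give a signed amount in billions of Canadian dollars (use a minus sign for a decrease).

-$191 billion

Currency deposit $356 billion: notes return to the central bank → −$356B.
Currency withdrawal $165 billion: notes leave the central bank → +$165B.
Net: −356 + 165 = -$191 billion.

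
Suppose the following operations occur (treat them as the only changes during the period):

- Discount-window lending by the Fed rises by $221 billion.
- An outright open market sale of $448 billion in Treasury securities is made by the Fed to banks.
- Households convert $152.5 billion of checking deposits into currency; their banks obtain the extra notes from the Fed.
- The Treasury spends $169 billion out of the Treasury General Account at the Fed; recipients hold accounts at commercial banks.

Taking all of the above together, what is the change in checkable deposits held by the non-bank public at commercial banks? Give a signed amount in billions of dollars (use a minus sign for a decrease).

+$16.5 billion

Discount-window loan $221 billion: the counterparty is a bank, so public deposits are unchanged → 0.
OMO sale (to banks) $448 billion: the counterparty is a bank, so public deposits are unchanged → 0.
Currency withdrawal $152.5 billion: non-bank counterparties' bank balances fall → −$152.5B.
Government spending $169 billion: non-bank counterparties' bank balances rise → +$169B.
Net: 0 + 0 − 152.5 + 169 = +$16.5 billion.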